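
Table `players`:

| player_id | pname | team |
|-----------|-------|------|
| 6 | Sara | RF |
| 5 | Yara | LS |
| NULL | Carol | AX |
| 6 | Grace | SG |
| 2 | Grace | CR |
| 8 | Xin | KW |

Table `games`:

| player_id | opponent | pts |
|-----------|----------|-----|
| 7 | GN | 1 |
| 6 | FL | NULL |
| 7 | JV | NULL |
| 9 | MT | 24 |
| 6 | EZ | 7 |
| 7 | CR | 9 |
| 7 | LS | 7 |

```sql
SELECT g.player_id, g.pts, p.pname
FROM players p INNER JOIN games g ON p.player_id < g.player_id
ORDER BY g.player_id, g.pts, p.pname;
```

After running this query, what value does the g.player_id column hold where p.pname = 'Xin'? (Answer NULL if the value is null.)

9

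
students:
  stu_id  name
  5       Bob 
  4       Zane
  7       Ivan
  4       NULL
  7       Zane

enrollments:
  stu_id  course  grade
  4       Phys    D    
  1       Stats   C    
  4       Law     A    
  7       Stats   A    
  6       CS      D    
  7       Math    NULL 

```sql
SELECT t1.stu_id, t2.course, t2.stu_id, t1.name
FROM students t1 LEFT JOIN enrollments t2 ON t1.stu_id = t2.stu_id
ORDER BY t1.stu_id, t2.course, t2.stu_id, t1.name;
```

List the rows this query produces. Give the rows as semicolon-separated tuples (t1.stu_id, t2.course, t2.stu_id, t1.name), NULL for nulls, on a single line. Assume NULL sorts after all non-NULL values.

(4, Law, 4, Zane); (4, Law, 4, NULL); (4, Phys, 4, Zane); (4, Phys, 4, NULL); (5, NULL, NULL, Bob); (7, Math, 7, Ivan); (7, Math, 7, Zane); (7, Stats, 7, Ivan); (7, Stats, 7, Zane)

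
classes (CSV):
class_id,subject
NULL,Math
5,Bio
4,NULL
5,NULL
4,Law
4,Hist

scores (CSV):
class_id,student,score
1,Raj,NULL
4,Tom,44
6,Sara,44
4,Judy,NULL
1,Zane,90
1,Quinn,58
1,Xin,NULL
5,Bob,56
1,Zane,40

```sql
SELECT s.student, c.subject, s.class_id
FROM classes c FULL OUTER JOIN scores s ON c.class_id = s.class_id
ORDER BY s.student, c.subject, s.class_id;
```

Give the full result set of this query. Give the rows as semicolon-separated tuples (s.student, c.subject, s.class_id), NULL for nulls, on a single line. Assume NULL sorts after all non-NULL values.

(Bob, Bio, 5); (Bob, NULL, 5); (Judy, Hist, 4); (Judy, Law, 4); (Judy, NULL, 4); (Quinn, NULL, 1); (Raj, NULL, 1); (Sara, NULL, 6); (Tom, Hist, 4); (Tom, Law, 4); (Tom, NULL, 4); (Xin, NULL, 1); (Zane, NULL, 1); (Zane, NULL, 1); (NULL, Math, NULL)

FULL OUTER JOIN keeps every row from both sides; unmatched rows get NULL for the other side's columns.
Matching on c.class_id = s.class_id. A NULL in a compared column never satisfies the condition.
- class_id=NULL: no s row matches, row kept with s columns NULL.
- class_id=5: 1 matching s row(s), so 1 row(s) emitted.
- class_id=4: 2 matching s row(s), so 2 row(s) emitted.
- class_id=5: 1 matching s row(s), so 1 row(s) emitted.
- class_id=4: 2 matching s row(s), so 2 row(s) emitted.
- class_id=4: 2 matching s row(s), so 2 row(s) emitted.
- plus 6 unmatched s row(s), each kept with NULL c columns.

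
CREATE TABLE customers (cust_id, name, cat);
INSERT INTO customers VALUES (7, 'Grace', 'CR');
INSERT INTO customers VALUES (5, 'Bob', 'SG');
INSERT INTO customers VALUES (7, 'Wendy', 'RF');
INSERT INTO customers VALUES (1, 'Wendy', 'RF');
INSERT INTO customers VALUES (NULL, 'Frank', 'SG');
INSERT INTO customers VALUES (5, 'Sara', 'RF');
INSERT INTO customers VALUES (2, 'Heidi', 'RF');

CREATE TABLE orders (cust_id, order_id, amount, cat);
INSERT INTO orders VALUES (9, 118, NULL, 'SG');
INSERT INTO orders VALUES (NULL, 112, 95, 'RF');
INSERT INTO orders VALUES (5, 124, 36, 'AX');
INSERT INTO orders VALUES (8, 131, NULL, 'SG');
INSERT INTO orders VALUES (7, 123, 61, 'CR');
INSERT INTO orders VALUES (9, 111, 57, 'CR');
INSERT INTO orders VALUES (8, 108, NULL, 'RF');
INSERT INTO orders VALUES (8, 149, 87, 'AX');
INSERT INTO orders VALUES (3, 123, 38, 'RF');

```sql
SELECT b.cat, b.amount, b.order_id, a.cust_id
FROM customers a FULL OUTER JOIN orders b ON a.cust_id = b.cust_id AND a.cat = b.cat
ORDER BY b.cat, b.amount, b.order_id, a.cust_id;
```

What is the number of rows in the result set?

FULL OUTER JOIN keeps every row from both sides; unmatched rows get NULL for the other side's columns.
Matching on a.cust_id = b.cust_id AND a.cat = b.cat. A NULL in a compared column never satisfies the condition.
Matched pairs: 1; unmatched a rows kept: 6; unmatched b rows kept: 8.
Total: 1 matched + 14 padded = 15 rows.

15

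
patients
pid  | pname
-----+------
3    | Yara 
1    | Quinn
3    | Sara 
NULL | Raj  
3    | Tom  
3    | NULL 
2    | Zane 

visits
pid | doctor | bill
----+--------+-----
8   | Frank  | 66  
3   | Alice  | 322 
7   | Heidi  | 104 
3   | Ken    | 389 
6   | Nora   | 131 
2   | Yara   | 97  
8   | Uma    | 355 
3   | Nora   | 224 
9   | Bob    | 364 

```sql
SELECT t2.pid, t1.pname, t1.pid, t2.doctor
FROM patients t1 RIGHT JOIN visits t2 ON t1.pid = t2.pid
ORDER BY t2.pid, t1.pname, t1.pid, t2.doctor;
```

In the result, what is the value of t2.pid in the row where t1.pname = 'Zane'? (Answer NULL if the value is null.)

RIGHT JOIN keeps every row from `visits`; unmatched rows get NULL for `patients`'s columns.
Matching on t1.pid = t2.pid. A NULL in a compared column never satisfies the condition.
Matched pairs: 13; unmatched t2 rows kept: 5.

2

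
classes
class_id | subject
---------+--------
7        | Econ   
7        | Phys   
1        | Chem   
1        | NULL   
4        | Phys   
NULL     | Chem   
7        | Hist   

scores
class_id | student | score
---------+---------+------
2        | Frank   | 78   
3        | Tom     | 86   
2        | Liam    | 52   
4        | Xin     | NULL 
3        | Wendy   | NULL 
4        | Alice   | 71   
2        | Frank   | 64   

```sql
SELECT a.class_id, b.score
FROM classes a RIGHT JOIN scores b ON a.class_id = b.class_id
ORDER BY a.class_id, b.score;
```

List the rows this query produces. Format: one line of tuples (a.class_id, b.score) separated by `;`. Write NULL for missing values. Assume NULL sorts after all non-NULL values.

(4, 71); (4, NULL); (NULL, 52); (NULL, 64); (NULL, 78); (NULL, 86); (NULL, NULL)

RIGHT JOIN keeps every row from `scores`; unmatched rows get NULL for `classes`'s columns.
Matching on a.class_id = b.class_id. A NULL in a compared column never satisfies the condition.
- a row (class_id=7): no match.
- a row (class_id=7): no match.
- a row (class_id=1): no match.
- a row (class_id=1): no match.
- a row (class_id=4): matches 2 b row(s) → 2 output row(s).
- a row (class_id=NULL): no match.
- a row (class_id=7): no match.
- 5 row(s) from b found no a partner → padded with NULL.
After projecting and ordering:
a.class_id | b.score
4 | 71
4 | NULL
NULL | 52
NULL | 64
NULL | 78
NULL | 86
NULL | NULL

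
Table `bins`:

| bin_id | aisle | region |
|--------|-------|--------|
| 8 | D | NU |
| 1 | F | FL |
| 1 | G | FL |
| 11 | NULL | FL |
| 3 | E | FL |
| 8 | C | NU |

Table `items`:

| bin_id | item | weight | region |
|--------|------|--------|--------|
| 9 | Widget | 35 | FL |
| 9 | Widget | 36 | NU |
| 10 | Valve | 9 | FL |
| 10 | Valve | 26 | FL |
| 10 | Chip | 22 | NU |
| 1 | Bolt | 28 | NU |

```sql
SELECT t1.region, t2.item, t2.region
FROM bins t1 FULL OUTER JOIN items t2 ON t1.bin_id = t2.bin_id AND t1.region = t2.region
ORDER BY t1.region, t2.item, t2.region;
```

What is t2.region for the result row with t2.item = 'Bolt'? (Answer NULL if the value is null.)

FULL OUTER JOIN keeps every row from both sides; unmatched rows get NULL for the other side's columns.
Matching on t1.bin_id = t2.bin_id AND t1.region = t2.region.
- t1 row (bin_id=8, region=NU): no match → kept, t2 columns NULL.
- t1 row (bin_id=1, region=FL): no match → kept, t2 columns NULL.
- t1 row (bin_id=1, region=FL): no match → kept, t2 columns NULL.
- t1 row (bin_id=11, region=FL): no match → kept, t2 columns NULL.
- t1 row (bin_id=3, region=FL): no match → kept, t2 columns NULL.
- t1 row (bin_id=8, region=NU): no match → kept, t2 columns NULL.
- 6 t2 row(s) had no t1 match → kept, t1 columns NULL.

NU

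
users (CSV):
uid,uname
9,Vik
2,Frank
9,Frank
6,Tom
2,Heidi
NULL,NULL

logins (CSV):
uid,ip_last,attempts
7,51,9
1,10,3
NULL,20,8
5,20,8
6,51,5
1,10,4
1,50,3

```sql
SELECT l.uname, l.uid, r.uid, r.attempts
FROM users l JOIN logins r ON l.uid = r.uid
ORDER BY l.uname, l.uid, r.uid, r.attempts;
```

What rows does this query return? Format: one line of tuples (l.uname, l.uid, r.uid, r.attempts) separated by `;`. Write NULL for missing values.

(Tom, 6, 6, 5)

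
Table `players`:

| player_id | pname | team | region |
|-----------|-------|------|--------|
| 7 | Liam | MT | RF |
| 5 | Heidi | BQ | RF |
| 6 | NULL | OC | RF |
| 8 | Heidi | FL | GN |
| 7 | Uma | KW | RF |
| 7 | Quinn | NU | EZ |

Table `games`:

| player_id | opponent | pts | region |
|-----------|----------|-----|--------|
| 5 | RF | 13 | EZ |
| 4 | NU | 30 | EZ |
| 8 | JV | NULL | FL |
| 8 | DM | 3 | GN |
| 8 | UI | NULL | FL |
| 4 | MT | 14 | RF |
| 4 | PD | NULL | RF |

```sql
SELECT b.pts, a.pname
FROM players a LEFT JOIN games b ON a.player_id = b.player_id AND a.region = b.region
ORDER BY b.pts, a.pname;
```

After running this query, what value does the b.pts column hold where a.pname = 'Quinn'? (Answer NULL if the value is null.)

NULL

LEFT JOIN keeps every row from `players`; unmatched rows get NULL for `games`'s columns.
Matching on a.player_id = b.player_id AND a.region = b.region.
- a (player_id=7, region=RF) has no partner → padded with NULL.
- a (player_id=5, region=RF) has no partner → padded with NULL.
- a (player_id=6, region=RF) has no partner → padded with NULL.
- a (player_id=8, region=GN) pairs with 1 row(s) of b.
- a (player_id=7, region=RF) has no partner → padded with NULL.
- a (player_id=7, region=EZ) has no partner → padded with NULL.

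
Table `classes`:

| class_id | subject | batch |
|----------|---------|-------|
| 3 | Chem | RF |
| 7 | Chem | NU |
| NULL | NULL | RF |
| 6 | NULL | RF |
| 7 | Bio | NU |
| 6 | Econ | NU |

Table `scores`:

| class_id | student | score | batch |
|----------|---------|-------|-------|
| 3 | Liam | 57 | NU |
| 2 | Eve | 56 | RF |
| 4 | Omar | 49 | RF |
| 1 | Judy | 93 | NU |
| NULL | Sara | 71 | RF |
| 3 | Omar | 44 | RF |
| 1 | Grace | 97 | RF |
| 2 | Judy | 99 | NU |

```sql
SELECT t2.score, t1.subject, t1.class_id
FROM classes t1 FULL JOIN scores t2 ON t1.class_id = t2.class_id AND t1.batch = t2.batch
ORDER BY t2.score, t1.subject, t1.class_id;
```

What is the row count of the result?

13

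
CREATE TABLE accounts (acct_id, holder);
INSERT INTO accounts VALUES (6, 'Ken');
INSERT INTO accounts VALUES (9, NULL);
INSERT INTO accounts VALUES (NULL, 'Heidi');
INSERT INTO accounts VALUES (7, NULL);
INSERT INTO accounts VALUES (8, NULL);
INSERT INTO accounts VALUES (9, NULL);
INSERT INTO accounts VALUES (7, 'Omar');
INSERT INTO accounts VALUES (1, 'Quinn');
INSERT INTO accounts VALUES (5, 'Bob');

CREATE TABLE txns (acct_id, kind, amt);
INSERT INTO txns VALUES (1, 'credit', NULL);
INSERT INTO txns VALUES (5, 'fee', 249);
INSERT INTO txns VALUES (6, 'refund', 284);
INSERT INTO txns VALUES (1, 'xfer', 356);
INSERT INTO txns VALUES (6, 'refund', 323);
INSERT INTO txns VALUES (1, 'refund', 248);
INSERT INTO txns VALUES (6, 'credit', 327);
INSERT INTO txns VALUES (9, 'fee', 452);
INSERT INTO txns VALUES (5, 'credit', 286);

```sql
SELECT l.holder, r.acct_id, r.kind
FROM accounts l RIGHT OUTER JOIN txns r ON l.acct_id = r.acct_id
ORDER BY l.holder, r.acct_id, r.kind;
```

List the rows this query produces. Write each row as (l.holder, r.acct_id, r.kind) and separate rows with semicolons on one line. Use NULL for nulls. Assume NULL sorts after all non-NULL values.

(Bob, 5, credit); (Bob, 5, fee); (Ken, 6, credit); (Ken, 6, refund); (Ken, 6, refund); (Quinn, 1, credit); (Quinn, 1, refund); (Quinn, 1, xfer); (NULL, 9, fee); (NULL, 9, fee)

RIGHT JOIN keeps every row from `txns`; unmatched rows get NULL for `accounts`'s columns.
Matching on l.acct_id = r.acct_id. A NULL in a compared column never satisfies the condition.
- l[0] acct_id=6 → 3 match(es) in r → 3 row(s).
- l[1] acct_id=9 → 1 match(es) in r → 1 row(s).
- l[2] acct_id=NULL → no match.
- l[3] acct_id=7 → no match.
- l[4] acct_id=8 → no match.
- l[5] acct_id=9 → 1 match(es) in r → 1 row(s).
- l[6] acct_id=7 → no match.
- l[7] acct_id=1 → 3 match(es) in r → 3 row(s).
- l[8] acct_id=5 → 2 match(es) in r → 2 row(s).
- every r row matched at least one l row.
After projecting and ordering:
l.holder | r.acct_id | r.kind
Bob | 5 | credit
Bob | 5 | fee
Ken | 6 | credit
Ken | 6 | refund
Ken | 6 | refund
Quinn | 1 | credit
Quinn | 1 | refund
Quinn | 1 | xfer
NULL | 9 | fee
NULL | 9 | fee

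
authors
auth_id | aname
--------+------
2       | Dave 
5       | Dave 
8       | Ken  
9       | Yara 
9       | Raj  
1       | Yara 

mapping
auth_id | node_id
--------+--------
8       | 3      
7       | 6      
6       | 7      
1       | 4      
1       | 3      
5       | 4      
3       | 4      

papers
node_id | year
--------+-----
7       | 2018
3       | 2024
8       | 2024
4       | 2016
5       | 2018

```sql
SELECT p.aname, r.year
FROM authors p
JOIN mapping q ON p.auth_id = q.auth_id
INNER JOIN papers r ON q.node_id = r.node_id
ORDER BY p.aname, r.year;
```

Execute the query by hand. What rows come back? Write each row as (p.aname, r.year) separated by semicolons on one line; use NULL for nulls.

(Dave, 2016); (Ken, 2024); (Yara, 2016); (Yara, 2024)

Joins associate left-to-right: authors INNER JOIN mapping on auth_id gives 4 intermediate row(s).
Then INNER JOIN `papers r` on node_id: keep only rows whose q.node_id appears in r.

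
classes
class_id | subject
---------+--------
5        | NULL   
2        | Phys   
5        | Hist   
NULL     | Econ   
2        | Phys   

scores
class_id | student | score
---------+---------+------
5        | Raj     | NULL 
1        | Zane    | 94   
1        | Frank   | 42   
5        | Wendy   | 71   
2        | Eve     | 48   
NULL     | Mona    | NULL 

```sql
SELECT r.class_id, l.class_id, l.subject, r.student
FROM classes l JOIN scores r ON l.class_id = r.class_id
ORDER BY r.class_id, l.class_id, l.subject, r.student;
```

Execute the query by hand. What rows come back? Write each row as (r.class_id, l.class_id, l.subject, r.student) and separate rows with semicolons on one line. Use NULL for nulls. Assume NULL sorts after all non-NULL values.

(2, 2, Phys, Eve); (2, 2, Phys, Eve); (5, 5, Hist, Raj); (5, 5, Hist, Wendy); (5, 5, NULL, Raj); (5, 5, NULL, Wendy)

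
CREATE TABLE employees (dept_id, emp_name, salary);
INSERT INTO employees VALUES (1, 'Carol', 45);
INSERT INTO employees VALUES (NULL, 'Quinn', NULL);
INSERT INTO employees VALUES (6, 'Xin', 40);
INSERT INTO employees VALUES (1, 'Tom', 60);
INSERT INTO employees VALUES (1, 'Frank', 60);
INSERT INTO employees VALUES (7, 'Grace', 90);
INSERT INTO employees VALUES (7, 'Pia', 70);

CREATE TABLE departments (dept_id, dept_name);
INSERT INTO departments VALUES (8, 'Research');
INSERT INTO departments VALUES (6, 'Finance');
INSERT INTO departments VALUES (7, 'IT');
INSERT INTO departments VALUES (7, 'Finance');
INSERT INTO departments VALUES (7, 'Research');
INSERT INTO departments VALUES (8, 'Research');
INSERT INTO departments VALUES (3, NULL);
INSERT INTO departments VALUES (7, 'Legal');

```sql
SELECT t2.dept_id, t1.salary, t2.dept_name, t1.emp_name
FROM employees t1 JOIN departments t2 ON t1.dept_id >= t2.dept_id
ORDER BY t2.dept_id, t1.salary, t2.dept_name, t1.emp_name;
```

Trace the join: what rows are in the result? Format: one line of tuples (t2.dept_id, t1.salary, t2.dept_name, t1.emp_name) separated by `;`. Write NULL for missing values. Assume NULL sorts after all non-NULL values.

INNER JOIN keeps only pairs where the ON condition holds.
Matching on t1.dept_id >= t2.dept_id. A NULL in a compared column never satisfies the condition.
- t1 (dept_id=1) has no partner → excluded.
- t1 (dept_id=NULL) has no partner → excluded.
- t1 (dept_id=6) pairs with 2 row(s) of t2.
- t1 (dept_id=1) has no partner → excluded.
- t1 (dept_id=1) has no partner → excluded.
- t1 (dept_id=7) pairs with 6 row(s) of t2.
- t1 (dept_id=7) pairs with 6 row(s) of t2.

(3, 40, NULL, Xin); (3, 70, NULL, Pia); (3, 90, NULL, Grace); (6, 40, Finance, Xin); (6, 70, Finance, Pia); (6, 90, Finance, Grace); (7, 70, Finance, Pia); (7, 70, IT, Pia); (7, 70, Legal, Pia); (7, 70, Research, Pia); (7, 90, Finance, Grace); (7, 90, IT, Grace); (7, 90, Legal, Grace); (7, 90, Research, Grace)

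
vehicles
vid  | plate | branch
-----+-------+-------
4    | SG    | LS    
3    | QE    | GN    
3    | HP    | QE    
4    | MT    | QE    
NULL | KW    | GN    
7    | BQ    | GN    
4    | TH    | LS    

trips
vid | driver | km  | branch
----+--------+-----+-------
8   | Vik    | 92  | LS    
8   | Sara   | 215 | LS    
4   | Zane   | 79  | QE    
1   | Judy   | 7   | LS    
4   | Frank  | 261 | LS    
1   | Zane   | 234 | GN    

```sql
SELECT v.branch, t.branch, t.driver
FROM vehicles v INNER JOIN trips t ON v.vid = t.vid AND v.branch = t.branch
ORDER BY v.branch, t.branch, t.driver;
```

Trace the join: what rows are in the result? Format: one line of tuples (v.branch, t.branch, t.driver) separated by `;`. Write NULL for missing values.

(LS, LS, Frank); (LS, LS, Frank); (QE, QE, Zane)

INNER JOIN keeps only pairs where the ON condition holds.
Matching on v.vid = t.vid AND v.branch = t.branch. A NULL in a compared column never satisfies the condition.
Matched pairs: 3.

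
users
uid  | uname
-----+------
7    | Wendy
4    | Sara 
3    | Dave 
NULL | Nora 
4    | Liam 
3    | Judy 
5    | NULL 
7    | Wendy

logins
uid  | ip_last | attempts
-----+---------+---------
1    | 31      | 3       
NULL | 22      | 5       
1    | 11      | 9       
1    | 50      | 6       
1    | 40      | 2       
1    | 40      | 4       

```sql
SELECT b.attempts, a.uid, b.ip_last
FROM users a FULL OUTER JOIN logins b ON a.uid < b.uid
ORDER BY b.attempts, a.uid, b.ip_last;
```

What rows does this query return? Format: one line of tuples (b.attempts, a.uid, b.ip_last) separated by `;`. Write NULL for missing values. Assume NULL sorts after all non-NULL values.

(2, NULL, 40); (3, NULL, 31); (4, NULL, 40); (5, NULL, 22); (6, NULL, 50); (9, NULL, 11); (NULL, 3, NULL); (NULL, 3, NULL); (NULL, 4, NULL); (NULL, 4, NULL); (NULL, 5, NULL); (NULL, 7, NULL); (NULL, 7, NULL); (NULL, NULL, NULL)

FULL OUTER JOIN keeps every row from both sides; unmatched rows get NULL for the other side's columns.
Matching on a.uid < b.uid. A NULL in a compared column never satisfies the condition.
- a row (uid=7): no match → kept, b columns NULL.
- a row (uid=4): no match → kept, b columns NULL.
- a row (uid=3): no match → kept, b columns NULL.
- a row (uid=NULL): no match → kept, b columns NULL.
- a row (uid=4): no match → kept, b columns NULL.
- a row (uid=3): no match → kept, b columns NULL.
- a row (uid=5): no match → kept, b columns NULL.
- a row (uid=7): no match → kept, b columns NULL.
- plus 6 unmatched b row(s), each kept with NULL a columns.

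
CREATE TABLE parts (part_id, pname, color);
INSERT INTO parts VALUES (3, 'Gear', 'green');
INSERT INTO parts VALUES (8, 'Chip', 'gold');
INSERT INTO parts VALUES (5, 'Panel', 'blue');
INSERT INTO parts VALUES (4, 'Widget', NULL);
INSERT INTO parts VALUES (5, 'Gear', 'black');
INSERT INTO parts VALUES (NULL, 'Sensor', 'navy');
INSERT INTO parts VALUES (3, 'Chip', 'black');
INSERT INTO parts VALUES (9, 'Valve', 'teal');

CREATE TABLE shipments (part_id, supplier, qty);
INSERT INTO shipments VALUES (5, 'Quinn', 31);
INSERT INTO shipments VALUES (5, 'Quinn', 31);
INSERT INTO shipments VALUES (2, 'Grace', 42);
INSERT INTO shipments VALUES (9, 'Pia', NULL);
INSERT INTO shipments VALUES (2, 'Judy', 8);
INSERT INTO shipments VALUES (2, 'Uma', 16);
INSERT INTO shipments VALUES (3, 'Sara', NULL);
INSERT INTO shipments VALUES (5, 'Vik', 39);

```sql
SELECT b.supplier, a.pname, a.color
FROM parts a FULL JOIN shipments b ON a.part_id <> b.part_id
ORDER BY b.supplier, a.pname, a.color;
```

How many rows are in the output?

FULL OUTER JOIN keeps every row from both sides; unmatched rows get NULL for the other side's columns.
Matching on a.part_id <> b.part_id. A NULL in a compared column never satisfies the condition.
- a[0] part_id=3 → 7 match(es) in b → 7 row(s).
- a[1] part_id=8 → 8 match(es) in b → 8 row(s).
- a[2] part_id=5 → 5 match(es) in b → 5 row(s).
- a[3] part_id=4 → 8 match(es) in b → 8 row(s).
- a[4] part_id=5 → 5 match(es) in b → 5 row(s).
- a[5] part_id=NULL → no match; kept with NULLs on the b side.
- a[6] part_id=3 → 7 match(es) in b → 7 row(s).
- a[7] part_id=9 → 7 match(es) in b → 7 row(s).
Total: 47 matched + 1 padded = 48 rows.

48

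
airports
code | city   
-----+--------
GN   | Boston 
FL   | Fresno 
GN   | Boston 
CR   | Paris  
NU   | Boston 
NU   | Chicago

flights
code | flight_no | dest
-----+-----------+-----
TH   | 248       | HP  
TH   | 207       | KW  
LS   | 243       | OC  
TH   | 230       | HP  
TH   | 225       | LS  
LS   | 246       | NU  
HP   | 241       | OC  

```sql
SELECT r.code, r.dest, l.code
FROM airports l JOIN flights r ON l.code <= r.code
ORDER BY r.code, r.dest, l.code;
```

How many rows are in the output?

36

INNER JOIN keeps only pairs where the ON condition holds.
Matching on l.code <= r.code.
- l[0] code=GN → 7 match(es) in r → 7 row(s).
- l[1] code=FL → 7 match(es) in r → 7 row(s).
- l[2] code=GN → 7 match(es) in r → 7 row(s).
- l[3] code=CR → 7 match(es) in r → 7 row(s).
- l[4] code=NU → 4 match(es) in r → 4 row(s).
- l[5] code=NU → 4 match(es) in r → 4 row(s).
Total: 36 rows.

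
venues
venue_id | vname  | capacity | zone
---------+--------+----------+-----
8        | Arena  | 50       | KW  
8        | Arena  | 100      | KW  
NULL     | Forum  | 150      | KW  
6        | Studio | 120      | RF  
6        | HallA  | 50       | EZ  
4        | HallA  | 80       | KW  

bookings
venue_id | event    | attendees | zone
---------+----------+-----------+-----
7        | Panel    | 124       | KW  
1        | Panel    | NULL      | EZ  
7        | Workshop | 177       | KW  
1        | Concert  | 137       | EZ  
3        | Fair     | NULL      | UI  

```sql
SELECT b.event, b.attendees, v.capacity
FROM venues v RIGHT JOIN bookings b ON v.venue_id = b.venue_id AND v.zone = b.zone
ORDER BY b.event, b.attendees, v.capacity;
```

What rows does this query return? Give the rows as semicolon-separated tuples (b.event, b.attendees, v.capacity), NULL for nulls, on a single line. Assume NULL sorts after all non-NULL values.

(Concert, 137, NULL); (Fair, NULL, NULL); (Panel, 124, NULL); (Panel, NULL, NULL); (Workshop, 177, NULL)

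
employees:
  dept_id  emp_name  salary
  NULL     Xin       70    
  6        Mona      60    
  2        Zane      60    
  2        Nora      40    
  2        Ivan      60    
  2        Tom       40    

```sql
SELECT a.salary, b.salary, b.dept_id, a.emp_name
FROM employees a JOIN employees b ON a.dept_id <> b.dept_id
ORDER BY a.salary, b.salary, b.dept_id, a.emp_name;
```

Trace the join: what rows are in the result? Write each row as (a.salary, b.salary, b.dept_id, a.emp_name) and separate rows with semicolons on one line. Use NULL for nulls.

(40, 60, 6, Nora); (40, 60, 6, Tom); (60, 40, 2, Mona); (60, 40, 2, Mona); (60, 60, 2, Mona); (60, 60, 2, Mona); (60, 60, 6, Ivan); (60, 60, 6, Zane)

INNER JOIN keeps only pairs where the ON condition holds.
Matching on a.dept_id <> b.dept_id. A NULL in a compared column never satisfies the condition.
Matched pairs: 8.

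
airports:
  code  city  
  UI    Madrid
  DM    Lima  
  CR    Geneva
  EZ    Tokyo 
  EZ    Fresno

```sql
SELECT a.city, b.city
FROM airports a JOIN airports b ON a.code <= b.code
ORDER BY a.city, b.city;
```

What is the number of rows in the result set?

INNER JOIN keeps only pairs where the ON condition holds.
Matching on a.code <= b.code.
Matched pairs: 16.
Total: 16 rows.

16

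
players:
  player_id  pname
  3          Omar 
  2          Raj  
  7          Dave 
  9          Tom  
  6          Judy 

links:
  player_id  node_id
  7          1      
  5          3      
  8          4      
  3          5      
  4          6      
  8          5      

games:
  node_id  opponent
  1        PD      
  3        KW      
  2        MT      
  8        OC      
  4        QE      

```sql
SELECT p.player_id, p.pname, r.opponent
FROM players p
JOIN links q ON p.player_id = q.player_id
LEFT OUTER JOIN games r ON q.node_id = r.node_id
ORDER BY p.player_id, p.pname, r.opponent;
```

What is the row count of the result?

2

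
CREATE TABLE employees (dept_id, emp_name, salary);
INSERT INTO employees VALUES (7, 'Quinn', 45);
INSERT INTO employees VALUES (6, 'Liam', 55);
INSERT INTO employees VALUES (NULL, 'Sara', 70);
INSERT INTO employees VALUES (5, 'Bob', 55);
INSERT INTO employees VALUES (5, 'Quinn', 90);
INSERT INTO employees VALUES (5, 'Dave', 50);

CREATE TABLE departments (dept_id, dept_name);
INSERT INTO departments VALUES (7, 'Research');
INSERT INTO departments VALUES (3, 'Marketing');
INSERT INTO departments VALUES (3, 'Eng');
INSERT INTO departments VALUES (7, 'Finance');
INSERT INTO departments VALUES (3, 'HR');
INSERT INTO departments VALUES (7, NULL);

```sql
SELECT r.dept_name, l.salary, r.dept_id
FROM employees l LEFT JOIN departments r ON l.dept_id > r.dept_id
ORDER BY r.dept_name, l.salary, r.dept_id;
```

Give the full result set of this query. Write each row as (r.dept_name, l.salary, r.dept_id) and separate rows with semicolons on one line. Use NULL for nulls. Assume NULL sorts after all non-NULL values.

(Eng, 45, 3); (Eng, 50, 3); (Eng, 55, 3); (Eng, 55, 3); (Eng, 90, 3); (HR, 45, 3); (HR, 50, 3); (HR, 55, 3); (HR, 55, 3); (HR, 90, 3); (Marketing, 45, 3); (Marketing, 50, 3); (Marketing, 55, 3); (Marketing, 55, 3); (Marketing, 90, 3); (NULL, 70, NULL)

LEFT JOIN keeps every row from `employees`; unmatched rows get NULL for `departments`'s columns.
Matching on l.dept_id > r.dept_id. A NULL in a compared column never satisfies the condition.
Matched pairs: 15; unmatched l rows kept: 1.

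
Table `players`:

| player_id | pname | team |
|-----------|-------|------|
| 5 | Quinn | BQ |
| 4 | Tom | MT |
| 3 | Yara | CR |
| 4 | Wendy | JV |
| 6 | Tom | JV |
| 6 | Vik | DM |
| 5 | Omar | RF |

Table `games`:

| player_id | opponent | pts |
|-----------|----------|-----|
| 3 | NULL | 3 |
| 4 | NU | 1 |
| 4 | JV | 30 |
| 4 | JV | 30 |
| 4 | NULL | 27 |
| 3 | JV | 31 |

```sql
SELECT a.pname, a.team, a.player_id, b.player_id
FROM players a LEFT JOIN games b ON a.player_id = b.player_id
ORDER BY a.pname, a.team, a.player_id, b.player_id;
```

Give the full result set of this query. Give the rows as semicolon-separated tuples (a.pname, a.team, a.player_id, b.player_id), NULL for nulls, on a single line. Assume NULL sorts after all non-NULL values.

(Omar, RF, 5, NULL); (Quinn, BQ, 5, NULL); (Tom, JV, 6, NULL); (Tom, MT, 4, 4); (Tom, MT, 4, 4); (Tom, MT, 4, 4); (Tom, MT, 4, 4); (Vik, DM, 6, NULL); (Wendy, JV, 4, 4); (Wendy, JV, 4, 4); (Wendy, JV, 4, 4); (Wendy, JV, 4, 4); (Yara, CR, 3, 3); (Yara, CR, 3, 3)

LEFT JOIN keeps every row from `players`; unmatched rows get NULL for `games`'s columns.
Matching on a.player_id = b.player_id.
- a[0] player_id=5 → no match; kept with NULLs on the b side.
- a[1] player_id=4 → 4 match(es) in b → 4 row(s).
- a[2] player_id=3 → 2 match(es) in b → 2 row(s).
- a[3] player_id=4 → 4 match(es) in b → 4 row(s).
- a[4] player_id=6 → no match; kept with NULLs on the b side.
- a[5] player_id=6 → no match; kept with NULLs on the b side.
- a[6] player_id=5 → no match; kept with NULLs on the b side.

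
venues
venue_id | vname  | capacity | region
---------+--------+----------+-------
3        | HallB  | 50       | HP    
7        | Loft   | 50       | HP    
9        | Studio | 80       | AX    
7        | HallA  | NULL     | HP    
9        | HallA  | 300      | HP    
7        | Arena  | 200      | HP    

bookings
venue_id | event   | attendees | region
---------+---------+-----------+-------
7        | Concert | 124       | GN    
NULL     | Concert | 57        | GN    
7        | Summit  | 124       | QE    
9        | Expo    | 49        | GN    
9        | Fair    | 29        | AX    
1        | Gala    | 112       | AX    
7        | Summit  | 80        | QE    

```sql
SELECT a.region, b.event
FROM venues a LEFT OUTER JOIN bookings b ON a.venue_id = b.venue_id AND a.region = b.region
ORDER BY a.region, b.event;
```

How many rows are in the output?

6

LEFT JOIN keeps every row from `venues`; unmatched rows get NULL for `bookings`'s columns.
Matching on a.venue_id = b.venue_id AND a.region = b.region. A NULL in a compared column never satisfies the condition.
- a[0] venue_id=3, region=HP → no match; kept with NULLs on the b side.
- a[1] venue_id=7, region=HP → no match; kept with NULLs on the b side.
- a[2] venue_id=9, region=AX → 1 match(es) in b → 1 row(s).
- a[3] venue_id=7, region=HP → no match; kept with NULLs on the b side.
- a[4] venue_id=9, region=HP → no match; kept with NULLs on the b side.
- a[5] venue_id=7, region=HP → no match; kept with NULLs on the b side.
Total: 1 matched + 5 padded = 6 rows.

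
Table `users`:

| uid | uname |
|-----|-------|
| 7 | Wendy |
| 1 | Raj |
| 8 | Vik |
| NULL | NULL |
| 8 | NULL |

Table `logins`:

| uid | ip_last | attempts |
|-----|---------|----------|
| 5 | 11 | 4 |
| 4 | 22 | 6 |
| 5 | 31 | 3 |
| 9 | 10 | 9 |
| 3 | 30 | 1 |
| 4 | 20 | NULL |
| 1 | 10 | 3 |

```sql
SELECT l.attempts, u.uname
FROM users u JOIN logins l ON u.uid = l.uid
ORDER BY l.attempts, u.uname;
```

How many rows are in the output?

1

INNER JOIN keeps only pairs where the ON condition holds.
Matching on u.uid = l.uid. A NULL in a compared column never satisfies the condition.
Matched pairs: 1.
Total: 1 rows.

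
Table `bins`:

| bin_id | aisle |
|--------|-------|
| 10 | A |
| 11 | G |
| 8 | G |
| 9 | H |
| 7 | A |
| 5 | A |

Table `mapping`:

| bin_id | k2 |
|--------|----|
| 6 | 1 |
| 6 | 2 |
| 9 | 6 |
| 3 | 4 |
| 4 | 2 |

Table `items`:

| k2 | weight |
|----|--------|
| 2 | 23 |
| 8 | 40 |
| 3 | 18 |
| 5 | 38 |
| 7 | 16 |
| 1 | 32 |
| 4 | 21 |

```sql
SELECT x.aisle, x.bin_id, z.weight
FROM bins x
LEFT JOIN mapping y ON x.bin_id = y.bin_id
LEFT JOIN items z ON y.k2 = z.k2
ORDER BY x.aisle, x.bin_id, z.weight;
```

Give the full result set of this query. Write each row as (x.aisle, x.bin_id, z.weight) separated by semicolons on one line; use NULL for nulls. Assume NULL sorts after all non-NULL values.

Step 1 — x LEFT JOIN y on bin_id → 6 row(s).
Then LEFT JOIN `items z` on k2: each of those 6 rows is kept; rows whose y.k2 has no match in z get NULL for z's columns.

(A, 5, NULL); (A, 7, NULL); (A, 10, NULL); (G, 8, NULL); (G, 11, NULL); (H, 9, NULL)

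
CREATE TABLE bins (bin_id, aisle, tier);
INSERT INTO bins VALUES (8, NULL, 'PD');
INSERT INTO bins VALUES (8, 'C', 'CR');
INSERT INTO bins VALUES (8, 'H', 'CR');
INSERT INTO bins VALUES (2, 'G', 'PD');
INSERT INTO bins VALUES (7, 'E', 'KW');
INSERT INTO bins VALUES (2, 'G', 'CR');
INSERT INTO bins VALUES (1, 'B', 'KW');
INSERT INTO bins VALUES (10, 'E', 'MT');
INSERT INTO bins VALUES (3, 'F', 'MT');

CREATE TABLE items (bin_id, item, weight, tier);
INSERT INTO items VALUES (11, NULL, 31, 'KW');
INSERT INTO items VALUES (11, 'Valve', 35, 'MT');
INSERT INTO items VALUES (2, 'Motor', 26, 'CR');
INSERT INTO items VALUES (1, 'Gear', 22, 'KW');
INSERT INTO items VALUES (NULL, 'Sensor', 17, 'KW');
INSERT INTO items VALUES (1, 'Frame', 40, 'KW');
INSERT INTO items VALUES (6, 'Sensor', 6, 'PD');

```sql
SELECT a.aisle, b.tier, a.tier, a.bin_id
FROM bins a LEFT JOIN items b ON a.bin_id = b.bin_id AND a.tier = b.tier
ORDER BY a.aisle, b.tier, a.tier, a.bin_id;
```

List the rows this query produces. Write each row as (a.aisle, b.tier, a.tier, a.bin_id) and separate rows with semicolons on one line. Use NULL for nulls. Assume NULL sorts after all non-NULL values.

(B, KW, KW, 1); (B, KW, KW, 1); (C, NULL, CR, 8); (E, NULL, KW, 7); (E, NULL, MT, 10); (F, NULL, MT, 3); (G, CR, CR, 2); (G, NULL, PD, 2); (H, NULL, CR, 8); (NULL, NULL, PD, 8)

LEFT JOIN keeps every row from `bins`; unmatched rows get NULL for `items`'s columns.
Matching on a.bin_id = b.bin_id AND a.tier = b.tier. A NULL in a compared column never satisfies the condition.
- bin_id=8, tier=PD: no b row matches, row kept with b columns NULL.
- bin_id=8, tier=CR: no b row matches, row kept with b columns NULL.
- bin_id=8, tier=CR: no b row matches, row kept with b columns NULL.
- bin_id=2, tier=PD: no b row matches, row kept with b columns NULL.
- bin_id=7, tier=KW: no b row matches, row kept with b columns NULL.
- bin_id=2, tier=CR: 1 matching b row(s), so 1 row(s) emitted.
- bin_id=1, tier=KW: 2 matching b row(s), so 2 row(s) emitted.
- bin_id=10, tier=MT: no b row matches, row kept with b columns NULL.
- bin_id=3, tier=MT: no b row matches, row kept with b columns NULL.
After projecting and ordering:
a.aisle | b.tier | a.tier | a.bin_id
B | KW | KW | 1
B | KW | KW | 1
C | NULL | CR | 8
E | NULL | KW | 7
E | NULL | MT | 10
F | NULL | MT | 3
G | CR | CR | 2
G | NULL | PD | 2
H | NULL | CR | 8
NULL | NULL | PD | 8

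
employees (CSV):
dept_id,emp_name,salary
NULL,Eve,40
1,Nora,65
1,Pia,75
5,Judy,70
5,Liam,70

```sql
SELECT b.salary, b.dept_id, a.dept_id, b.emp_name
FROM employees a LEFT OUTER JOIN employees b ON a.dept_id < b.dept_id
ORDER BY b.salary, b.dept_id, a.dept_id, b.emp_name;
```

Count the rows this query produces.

LEFT JOIN keeps every row from `employees a`; unmatched rows get NULL for `employees b`'s columns.
Matching on a.dept_id < b.dept_id. A NULL in a compared column never satisfies the condition.
Matched pairs: 4; unmatched a rows kept: 3.
Total: 4 matched + 3 padded = 7 rows.

7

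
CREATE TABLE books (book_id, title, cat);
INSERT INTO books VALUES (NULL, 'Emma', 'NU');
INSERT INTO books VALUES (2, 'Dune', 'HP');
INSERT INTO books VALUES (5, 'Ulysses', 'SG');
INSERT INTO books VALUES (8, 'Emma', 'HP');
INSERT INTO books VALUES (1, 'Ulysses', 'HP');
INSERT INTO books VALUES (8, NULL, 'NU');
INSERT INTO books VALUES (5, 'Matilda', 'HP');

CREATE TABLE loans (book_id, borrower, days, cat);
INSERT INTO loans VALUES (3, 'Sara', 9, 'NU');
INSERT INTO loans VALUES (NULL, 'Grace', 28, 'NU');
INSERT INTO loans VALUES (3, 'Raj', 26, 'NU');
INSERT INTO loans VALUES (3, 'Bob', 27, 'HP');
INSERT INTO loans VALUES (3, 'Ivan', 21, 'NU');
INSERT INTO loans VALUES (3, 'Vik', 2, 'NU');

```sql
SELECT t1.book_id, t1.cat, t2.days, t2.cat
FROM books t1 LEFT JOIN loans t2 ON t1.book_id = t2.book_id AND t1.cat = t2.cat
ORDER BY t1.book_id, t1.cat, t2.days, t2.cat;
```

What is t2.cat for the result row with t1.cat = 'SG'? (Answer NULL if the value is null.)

NULL

LEFT JOIN keeps every row from `books`; unmatched rows get NULL for `loans`'s columns.
Matching on t1.book_id = t2.book_id AND t1.cat = t2.cat. A NULL in a compared column never satisfies the condition.
- t1[0] book_id=NULL, cat=NU → no match; kept with NULLs on the t2 side.
- t1[1] book_id=2, cat=HP → no match; kept with NULLs on the t2 side.
- t1[2] book_id=5, cat=SG → no match; kept with NULLs on the t2 side.
- t1[3] book_id=8, cat=HP → no match; kept with NULLs on the t2 side.
- t1[4] book_id=1, cat=HP → no match; kept with NULLs on the t2 side.
- t1[5] book_id=8, cat=NU → no match; kept with NULLs on the t2 side.
- t1[6] book_id=5, cat=HP → no match; kept with NULLs on the t2 side.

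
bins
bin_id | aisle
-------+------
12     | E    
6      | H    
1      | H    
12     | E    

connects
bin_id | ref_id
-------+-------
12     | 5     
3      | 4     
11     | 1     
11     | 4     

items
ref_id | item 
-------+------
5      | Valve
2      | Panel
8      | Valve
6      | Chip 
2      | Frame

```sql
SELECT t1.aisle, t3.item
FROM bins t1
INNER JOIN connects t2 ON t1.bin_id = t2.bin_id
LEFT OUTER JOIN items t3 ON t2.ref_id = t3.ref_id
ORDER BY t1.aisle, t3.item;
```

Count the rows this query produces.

2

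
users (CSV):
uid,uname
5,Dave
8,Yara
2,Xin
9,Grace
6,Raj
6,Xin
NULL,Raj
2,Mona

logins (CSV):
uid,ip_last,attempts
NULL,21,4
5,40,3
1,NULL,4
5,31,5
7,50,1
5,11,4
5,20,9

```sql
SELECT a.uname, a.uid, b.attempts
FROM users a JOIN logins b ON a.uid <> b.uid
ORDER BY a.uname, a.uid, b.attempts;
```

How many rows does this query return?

38

INNER JOIN keeps only pairs where the ON condition holds.
Matching on a.uid <> b.uid. A NULL in a compared column never satisfies the condition.
- a[0] uid=5 → 2 match(es) in b → 2 row(s).
- a[1] uid=8 → 6 match(es) in b → 6 row(s).
- a[2] uid=2 → 6 match(es) in b → 6 row(s).
- a[3] uid=9 → 6 match(es) in b → 6 row(s).
- a[4] uid=6 → 6 match(es) in b → 6 row(s).
- a[5] uid=6 → 6 match(es) in b → 6 row(s).
- a[6] uid=NULL → no match; dropped.
- a[7] uid=2 → 6 match(es) in b → 6 row(s).
Total: 38 rows.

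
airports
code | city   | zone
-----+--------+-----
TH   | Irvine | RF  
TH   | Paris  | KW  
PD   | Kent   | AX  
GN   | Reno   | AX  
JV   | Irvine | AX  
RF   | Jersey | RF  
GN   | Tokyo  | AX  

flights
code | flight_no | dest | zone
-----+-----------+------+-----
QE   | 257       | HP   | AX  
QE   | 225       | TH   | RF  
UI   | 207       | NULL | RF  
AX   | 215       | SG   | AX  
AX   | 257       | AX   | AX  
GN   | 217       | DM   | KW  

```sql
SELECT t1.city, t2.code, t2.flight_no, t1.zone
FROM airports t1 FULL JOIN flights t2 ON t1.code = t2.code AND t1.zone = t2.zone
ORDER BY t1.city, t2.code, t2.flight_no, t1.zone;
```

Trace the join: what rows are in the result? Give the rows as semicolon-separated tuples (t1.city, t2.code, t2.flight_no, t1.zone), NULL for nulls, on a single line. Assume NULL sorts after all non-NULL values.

FULL OUTER JOIN keeps every row from both sides; unmatched rows get NULL for the other side's columns.
Matching on t1.code = t2.code AND t1.zone = t2.zone.
Matched pairs: 0; unmatched t1 rows kept: 7; unmatched t2 rows kept: 6.

(Irvine, NULL, NULL, AX); (Irvine, NULL, NULL, RF); (Jersey, NULL, NULL, RF); (Kent, NULL, NULL, AX); (Paris, NULL, NULL, KW); (Reno, NULL, NULL, AX); (Tokyo, NULL, NULL, AX); (NULL, AX, 215, NULL); (NULL, AX, 257, NULL); (NULL, GN, 217, NULL); (NULL, QE, 225, NULL); (NULL, QE, 257, NULL); (NULL, UI, 207, NULL)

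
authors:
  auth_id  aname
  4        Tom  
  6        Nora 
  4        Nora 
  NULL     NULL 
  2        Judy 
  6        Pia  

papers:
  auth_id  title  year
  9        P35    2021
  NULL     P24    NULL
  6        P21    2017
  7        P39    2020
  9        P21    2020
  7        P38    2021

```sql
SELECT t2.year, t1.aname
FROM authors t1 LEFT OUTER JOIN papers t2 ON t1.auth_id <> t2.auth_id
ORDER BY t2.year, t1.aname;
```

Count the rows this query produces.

24

LEFT JOIN keeps every row from `authors`; unmatched rows get NULL for `papers`'s columns.
Matching on t1.auth_id <> t2.auth_id. A NULL in a compared column never satisfies the condition.
- auth_id=4: 5 matching t2 row(s), so 5 row(s) emitted.
- auth_id=6: 4 matching t2 row(s), so 4 row(s) emitted.
- auth_id=4: 5 matching t2 row(s), so 5 row(s) emitted.
- auth_id=NULL: no t2 row matches, row kept with t2 columns NULL.
- auth_id=2: 5 matching t2 row(s), so 5 row(s) emitted.
- auth_id=6: 4 matching t2 row(s), so 4 row(s) emitted.
Total: 23 matched + 1 padded = 24 rows.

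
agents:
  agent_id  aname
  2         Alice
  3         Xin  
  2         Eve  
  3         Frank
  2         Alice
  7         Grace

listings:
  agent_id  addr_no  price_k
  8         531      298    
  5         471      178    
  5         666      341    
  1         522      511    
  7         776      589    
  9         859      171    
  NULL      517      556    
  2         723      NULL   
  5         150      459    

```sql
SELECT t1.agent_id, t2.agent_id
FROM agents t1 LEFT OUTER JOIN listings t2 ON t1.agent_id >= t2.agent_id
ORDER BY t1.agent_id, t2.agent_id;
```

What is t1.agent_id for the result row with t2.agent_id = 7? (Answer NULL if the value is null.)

LEFT JOIN keeps every row from `agents`; unmatched rows get NULL for `listings`'s columns.
Matching on t1.agent_id >= t2.agent_id. A NULL in a compared column never satisfies the condition.
- agent_id=2: 2 matching t2 row(s), so 2 row(s) emitted.
- agent_id=3: 2 matching t2 row(s), so 2 row(s) emitted.
- agent_id=2: 2 matching t2 row(s), so 2 row(s) emitted.
- agent_id=3: 2 matching t2 row(s), so 2 row(s) emitted.
- agent_id=2: 2 matching t2 row(s), so 2 row(s) emitted.
- agent_id=7: 6 matching t2 row(s), so 6 row(s) emitted.

7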